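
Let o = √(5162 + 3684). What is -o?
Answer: -√8846 ≈ -94.053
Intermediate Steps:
o = √8846 ≈ 94.053
-o = -√8846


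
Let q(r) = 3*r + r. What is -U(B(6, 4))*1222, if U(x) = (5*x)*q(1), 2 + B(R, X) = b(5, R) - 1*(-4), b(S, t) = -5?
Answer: 73320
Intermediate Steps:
q(r) = 4*r
B(R, X) = -3 (B(R, X) = -2 + (-5 - 1*(-4)) = -2 + (-5 + 4) = -2 - 1 = -3)
U(x) = 20*x (U(x) = (5*x)*(4*1) = (5*x)*4 = 20*x)
-U(B(6, 4))*1222 = -20*(-3)*1222 = -(-60)*1222 = -1*(-73320) = 73320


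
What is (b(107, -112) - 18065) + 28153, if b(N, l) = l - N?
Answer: 9869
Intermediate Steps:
(b(107, -112) - 18065) + 28153 = ((-112 - 1*107) - 18065) + 28153 = ((-112 - 107) - 18065) + 28153 = (-219 - 18065) + 28153 = -18284 + 28153 = 9869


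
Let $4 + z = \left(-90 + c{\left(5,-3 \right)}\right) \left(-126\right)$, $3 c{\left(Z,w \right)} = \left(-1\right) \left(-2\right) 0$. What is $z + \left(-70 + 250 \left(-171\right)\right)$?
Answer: $-31484$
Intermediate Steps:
$c{\left(Z,w \right)} = 0$ ($c{\left(Z,w \right)} = \frac{\left(-1\right) \left(-2\right) 0}{3} = \frac{2 \cdot 0}{3} = \frac{1}{3} \cdot 0 = 0$)
$z = 11336$ ($z = -4 + \left(-90 + 0\right) \left(-126\right) = -4 - -11340 = -4 + 11340 = 11336$)
$z + \left(-70 + 250 \left(-171\right)\right) = 11336 + \left(-70 + 250 \left(-171\right)\right) = 11336 - 42820 = -31484$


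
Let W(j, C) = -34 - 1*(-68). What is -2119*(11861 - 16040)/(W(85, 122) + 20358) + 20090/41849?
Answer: 370995166829/853384808 ≈ 434.73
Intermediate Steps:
W(j, C) = 34 (W(j, C) = -34 + 68 = 34)
-2119*(11861 - 16040)/(W(85, 122) + 20358) + 20090/41849 = -2119*(11861 - 16040)/(34 + 20358) + 20090/41849 = -2119/(20392/(-4179)) + 20090*(1/41849) = -2119/(20392*(-1/4179)) + 20090/41849 = -2119/(-20392/4179) + 20090/41849 = -2119*(-4179/20392) + 20090/41849 = 8855301/20392 + 20090/41849 = 370995166829/853384808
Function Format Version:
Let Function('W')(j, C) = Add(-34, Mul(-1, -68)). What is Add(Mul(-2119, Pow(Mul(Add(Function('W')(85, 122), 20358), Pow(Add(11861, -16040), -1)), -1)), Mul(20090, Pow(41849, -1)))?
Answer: Rational(370995166829, 853384808) ≈ 434.73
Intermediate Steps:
Function('W')(j, C) = 34 (Function('W')(j, C) = Add(-34, 68) = 34)
Add(Mul(-2119, Pow(Mul(Add(Function('W')(85, 122), 20358), Pow(Add(11861, -16040), -1)), -1)), Mul(20090, Pow(41849, -1))) = Add(Mul(-2119, Pow(Mul(Add(34, 20358), Pow(Add(11861, -16040), -1)), -1)), Mul(20090, Pow(41849, -1))) = Add(Mul(-2119, Pow(Mul(20392, Pow(-4179, -1)), -1)), Mul(20090, Rational(1, 41849))) = Add(Mul(-2119, Pow(Mul(20392, Rational(-1, 4179)), -1)), Rational(20090, 41849)) = Add(Mul(-2119, Pow(Rational(-20392, 4179), -1)), Rational(20090, 41849)) = Add(Mul(-2119, Rational(-4179, 20392)), Rational(20090, 41849)) = Add(Rational(8855301, 20392), Rational(20090, 41849)) = Rational(370995166829, 853384808)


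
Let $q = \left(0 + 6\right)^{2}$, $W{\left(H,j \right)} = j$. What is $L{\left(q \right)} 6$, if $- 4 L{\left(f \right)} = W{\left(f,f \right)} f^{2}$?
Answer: $-69984$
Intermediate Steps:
$q = 36$ ($q = 6^{2} = 36$)
$L{\left(f \right)} = - \frac{f^{3}}{4}$ ($L{\left(f \right)} = - \frac{f f^{2}}{4} = - \frac{f^{3}}{4}$)
$L{\left(q \right)} 6 = - \frac{36^{3}}{4} \cdot 6 = \left(- \frac{1}{4}\right) 46656 \cdot 6 = \left(-11664\right) 6 = -69984$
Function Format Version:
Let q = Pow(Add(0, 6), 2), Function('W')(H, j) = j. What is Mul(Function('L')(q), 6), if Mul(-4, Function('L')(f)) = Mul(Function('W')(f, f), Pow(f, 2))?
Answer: -69984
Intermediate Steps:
q = 36 (q = Pow(6, 2) = 36)
Function('L')(f) = Mul(Rational(-1, 4), Pow(f, 3)) (Function('L')(f) = Mul(Rational(-1, 4), Mul(f, Pow(f, 2))) = Mul(Rational(-1, 4), Pow(f, 3)))
Mul(Function('L')(q), 6) = Mul(Mul(Rational(-1, 4), Pow(36, 3)), 6) = Mul(Mul(Rational(-1, 4), 46656), 6) = Mul(-11664, 6) = -69984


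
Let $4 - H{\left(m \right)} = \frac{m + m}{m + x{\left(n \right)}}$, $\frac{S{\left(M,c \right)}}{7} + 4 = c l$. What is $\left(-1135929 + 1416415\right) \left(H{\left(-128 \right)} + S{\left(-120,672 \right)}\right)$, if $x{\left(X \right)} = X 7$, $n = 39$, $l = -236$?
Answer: $- \frac{45150982534544}{145} \approx -3.1139 \cdot 10^{11}$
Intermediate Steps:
$x{\left(X \right)} = 7 X$
$S{\left(M,c \right)} = -28 - 1652 c$ ($S{\left(M,c \right)} = -28 + 7 c \left(-236\right) = -28 + 7 \left(- 236 c\right) = -28 - 1652 c$)
$H{\left(m \right)} = 4 - \frac{2 m}{273 + m}$ ($H{\left(m \right)} = 4 - \frac{m + m}{m + 7 \cdot 39} = 4 - \frac{2 m}{m + 273} = 4 - \frac{2 m}{273 + m}$)
$\left(-1135929 + 1416415\right) \left(H{\left(-128 \right)} + S{\left(-120,672 \right)}\right) = \left(-1135929 + 1416415\right) \left(\frac{2 \left(546 - 128\right)}{273 - 128} - 1110172\right) = 280486 \left(2 \cdot \frac{1}{145} \cdot 418 - 1110172\right) = 280486 \left(\frac{836}{145} - 1110172\right) = 280486 \left(- \frac{160974104}{145}\right) = - \frac{45150982534544}{145}$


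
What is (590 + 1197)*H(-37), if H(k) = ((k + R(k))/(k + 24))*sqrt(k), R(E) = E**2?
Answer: -2380284*I*sqrt(37)/13 ≈ -1.1137e+6*I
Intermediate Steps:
H(k) = sqrt(k)*(k + k**2)/(24 + k) (H(k) = ((k + k**2)/(k + 24))*sqrt(k) = ((k + k**2)/(24 + k))*sqrt(k) = sqrt(k)*(k + k**2)/(24 + k))
(590 + 1197)*H(-37) = (590 + 1197)*((-37)**(3/2)*(1 - 37)/(24 - 37)) = 1787*(-37*I*sqrt(37)*(-36)/(-13)) = 1787*(-37*I*sqrt(37)*(-1/13)*(-36)) = 1787*(-1332*I*sqrt(37)/13) = -2380284*I*sqrt(37)/13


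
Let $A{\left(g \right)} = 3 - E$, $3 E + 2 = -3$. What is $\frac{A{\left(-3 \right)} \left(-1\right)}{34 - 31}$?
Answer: $- \frac{14}{9} \approx -1.5556$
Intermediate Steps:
$E = - \frac{5}{3}$ ($E = - \frac{2}{3} + \frac{1}{3} \left(-3\right) = - \frac{2}{3} - 1 = - \frac{5}{3} \approx -1.6667$)
$A{\left(g \right)} = \frac{14}{3}$ ($A{\left(g \right)} = 3 - - \frac{5}{3} = 3 + \frac{5}{3} = \frac{14}{3}$)
$\frac{A{\left(-3 \right)} \left(-1\right)}{34 - 31} = \frac{\frac{14}{3} \left(-1\right)}{34 - 31} = - \frac{14}{3 \cdot 3} = \left(- \frac{14}{3}\right) \frac{1}{3} = - \frac{14}{9}$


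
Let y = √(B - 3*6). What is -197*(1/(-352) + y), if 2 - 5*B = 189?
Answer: 197/352 - 197*I*√1385/5 ≈ 0.55966 - 1466.3*I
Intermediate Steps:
B = -187/5 (B = ⅖ - ⅕*189 = ⅖ - 189/5 = -187/5 ≈ -37.400)
y = I*√1385/5 (y = √(-187/5 - 3*6) = √(-187/5 - 18) = √(-277/5) = I*√1385/5 ≈ 7.4431*I)
-197*(1/(-352) + y) = -197*(1/(-352) + I*√1385/5) = -197*(-1/352 + I*√1385/5) = 197/352 - 197*I*√1385/5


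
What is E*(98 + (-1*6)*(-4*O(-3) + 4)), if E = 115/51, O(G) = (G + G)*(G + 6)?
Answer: -41170/51 ≈ -807.25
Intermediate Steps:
O(G) = 2*G*(6 + G) (O(G) = (2*G)*(6 + G) = 2*G*(6 + G))
E = 115/51 (E = 115*(1/51) = 115/51 ≈ 2.2549)
E*(98 + (-1*6)*(-4*O(-3) + 4)) = 115*(98 + (-1*6)*(-8*(-3)*(6 - 3) + 4))/51 = 115*(98 - 6*(-8*(-3)*3 + 4))/51 = 115*(98 - 6*(-4*(-18) + 4))/51 = 115*(98 - 6*(72 + 4))/51 = 115*(98 - 6*76)/51 = 115*(98 - 456)/51 = (115/51)*(-358) = -41170/51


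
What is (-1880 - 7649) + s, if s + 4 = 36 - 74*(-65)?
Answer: -4687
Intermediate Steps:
s = 4842 (s = -4 + (36 - 74*(-65)) = -4 + (36 + 4810) = -4 + 4846 = 4842)
(-1880 - 7649) + s = (-1880 - 7649) + 4842 = -9529 + 4842 = -4687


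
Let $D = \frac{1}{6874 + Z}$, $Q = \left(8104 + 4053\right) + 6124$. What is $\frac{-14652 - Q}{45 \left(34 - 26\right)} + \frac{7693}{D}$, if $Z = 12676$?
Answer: $\frac{54143301067}{360} \approx 1.504 \cdot 10^{8}$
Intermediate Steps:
$Q = 18281$ ($Q = 12157 + 6124 = 18281$)
$D = \frac{1}{19550}$ ($D = \frac{1}{6874 + 12676} = \frac{1}{19550} \approx 5.1151 \cdot 10^{-5}$)
$\frac{-14652 - Q}{45 \left(34 - 26\right)} + \frac{7693}{D} = \frac{-14652 - 18281}{45 \left(34 - 26\right)} + 7693 \frac{1}{\frac{1}{19550}} = \frac{-14652 - 18281}{45 \cdot 8} + 7693 \cdot 19550 = - \frac{32933}{360} + 150398150 = \frac{54143301067}{360}$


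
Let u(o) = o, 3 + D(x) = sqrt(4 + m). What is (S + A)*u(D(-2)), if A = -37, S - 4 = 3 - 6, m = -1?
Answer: 108 - 36*sqrt(3) ≈ 45.646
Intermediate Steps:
S = 1 (S = 4 + (3 - 6) = 4 - 3 = 1)
D(x) = -3 + sqrt(3) (D(x) = -3 + sqrt(4 - 1) = -3 + sqrt(3))
(S + A)*u(D(-2)) = (1 - 37)*(-3 + sqrt(3)) = -36*(-3 + sqrt(3)) = 108 - 36*sqrt(3)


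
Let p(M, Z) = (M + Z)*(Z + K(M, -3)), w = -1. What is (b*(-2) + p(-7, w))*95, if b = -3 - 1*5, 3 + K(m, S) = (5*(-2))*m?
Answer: -48640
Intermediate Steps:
K(m, S) = -3 - 10*m (K(m, S) = -3 + (5*(-2))*m = -3 - 10*m)
b = -8 (b = -3 - 5 = -8)
p(M, Z) = (M + Z)*(-3 + Z - 10*M) (p(M, Z) = (M + Z)*(Z + (-3 - 10*M)) = (M + Z)*(-3 + Z - 10*M))
(b*(-2) + p(-7, w))*95 = (-8*(-2) + ((-1)² - 7*(-1) - 1*(-7)*(3 + 10*(-7)) - 1*(-1)*(3 + 10*(-7))))*95 = (16 + (1 + 7 - 1*(-7)*(3 - 70) - 1*(-1)*(3 - 70)))*95 = (16 + (1 + 7 - 1*(-7)*(-67) - 1*(-1)*(-67)))*95 = (16 + (1 + 7 - 469 - 67))*95 = (16 - 528)*95 = -512*95 = -48640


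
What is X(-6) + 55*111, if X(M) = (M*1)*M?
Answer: 6141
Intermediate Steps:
X(M) = M² (X(M) = M*M = M²)
X(-6) + 55*111 = (-6)² + 55*111 = 36 + 6105 = 6141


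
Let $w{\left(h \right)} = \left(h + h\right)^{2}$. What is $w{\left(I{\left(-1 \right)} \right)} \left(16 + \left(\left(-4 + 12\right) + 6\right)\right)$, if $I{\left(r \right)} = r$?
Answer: $120$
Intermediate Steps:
$w{\left(h \right)} = 4 h^{2}$ ($w{\left(h \right)} = \left(2 h\right)^{2} = 4 h^{2}$)
$w{\left(I{\left(-1 \right)} \right)} \left(16 + \left(\left(-4 + 12\right) + 6\right)\right) = 4 \left(-1\right)^{2} \left(16 + \left(\left(-4 + 12\right) + 6\right)\right) = 4 \cdot 1 \left(16 + \left(8 + 6\right)\right) = 4 \left(16 + 14\right) = 4 \cdot 30 = 120$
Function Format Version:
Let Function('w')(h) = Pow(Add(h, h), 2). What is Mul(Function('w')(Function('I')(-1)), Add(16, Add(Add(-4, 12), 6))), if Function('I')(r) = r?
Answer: 120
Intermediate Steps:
Function('w')(h) = Mul(4, Pow(h, 2)) (Function('w')(h) = Pow(Mul(2, h), 2) = Mul(4, Pow(h, 2)))
Mul(Function('w')(Function('I')(-1)), Add(16, Add(Add(-4, 12), 6))) = Mul(Mul(4, Pow(-1, 2)), Add(16, Add(Add(-4, 12), 6))) = Mul(Mul(4, 1), Add(16, Add(8, 6))) = Mul(4, Add(16, 14)) = Mul(4, 30) = 120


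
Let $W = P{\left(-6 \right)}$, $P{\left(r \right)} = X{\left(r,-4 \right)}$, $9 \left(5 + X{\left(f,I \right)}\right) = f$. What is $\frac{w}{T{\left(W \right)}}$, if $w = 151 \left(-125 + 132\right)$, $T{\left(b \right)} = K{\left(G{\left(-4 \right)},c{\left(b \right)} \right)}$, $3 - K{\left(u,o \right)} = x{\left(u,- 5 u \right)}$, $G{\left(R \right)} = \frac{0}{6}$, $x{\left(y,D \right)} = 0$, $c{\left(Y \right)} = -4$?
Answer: $\frac{1057}{3} \approx 352.33$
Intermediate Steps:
$X{\left(f,I \right)} = -5 + \frac{f}{9}$
$G{\left(R \right)} = 0$ ($G{\left(R \right)} = 0 \cdot \frac{1}{6} = 0$)
$P{\left(r \right)} = -5 + \frac{r}{9}$
$K{\left(u,o \right)} = 3$ ($K{\left(u,o \right)} = 3 - 0 = 3 + 0 = 3$)
$W = - \frac{17}{3}$ ($W = -5 + \frac{1}{9} \left(-6\right) = -5 - \frac{2}{3} = - \frac{17}{3} \approx -5.6667$)
$T{\left(b \right)} = 3$
$w = 1057$ ($w = 151 \cdot 7 = 1057$)
$\frac{w}{T{\left(W \right)}} = \frac{1057}{3}$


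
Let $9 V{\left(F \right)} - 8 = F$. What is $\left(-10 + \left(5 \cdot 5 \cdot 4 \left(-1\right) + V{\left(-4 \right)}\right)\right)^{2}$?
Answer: $\frac{972196}{81} \approx 12002.0$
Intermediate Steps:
$V{\left(F \right)} = \frac{8}{9} + \frac{F}{9}$
$\left(-10 + \left(5 \cdot 5 \cdot 4 \left(-1\right) + V{\left(-4 \right)}\right)\right)^{2} = \left(-10 + \left(5 \cdot 5 \cdot 4 \left(-1\right) + \left(\frac{8}{9} + \frac{1}{9} \left(-4\right)\right)\right)\right)^{2} = \left(-10 + \left(25 \cdot 4 \left(-1\right) + \left(\frac{8}{9} - \frac{4}{9}\right)\right)\right)^{2} = \left(-10 + \left(100 \left(-1\right) + \frac{4}{9}\right)\right)^{2} = \left(-10 + \left(-100 + \frac{4}{9}\right)\right)^{2} = \left(-10 - \frac{896}{9}\right)^{2} = \left(- \frac{986}{9}\right)^{2} = \frac{972196}{81}$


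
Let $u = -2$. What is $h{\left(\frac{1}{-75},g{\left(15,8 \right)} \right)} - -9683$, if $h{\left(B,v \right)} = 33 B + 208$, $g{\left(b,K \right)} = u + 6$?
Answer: $\frac{247264}{25} \approx 9890.6$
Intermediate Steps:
$g{\left(b,K \right)} = 4$ ($g{\left(b,K \right)} = -2 + 6 = 4$)
$h{\left(B,v \right)} = 208 + 33 B$
$h{\left(\frac{1}{-75},g{\left(15,8 \right)} \right)} - -9683 = \left(208 + \frac{33}{-75}\right) - -9683 = \left(208 + 33 \left(- \frac{1}{75}\right)\right) + 9683 = \left(208 - \frac{11}{25}\right) + 9683 = \frac{5189}{25} + 9683 = \frac{247264}{25}$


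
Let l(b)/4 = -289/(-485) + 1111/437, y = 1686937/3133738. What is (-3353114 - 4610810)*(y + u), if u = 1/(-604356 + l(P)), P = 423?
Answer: -215100609898661830941833/50174111426979013 ≈ -4.2871e+6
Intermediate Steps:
y = 1686937/3133738 (y = 1686937*(1/3133738) = 1686937/3133738 ≈ 0.53831)
l(b) = 2660512/211945 (l(b) = 4*(-289/(-485) + 1111/437) = 4*(-289*(-1/485) + 1111*(1/437)) = 4*(289/485 + 1111/437) = 4*(665128/211945) = 2660512/211945)
u = -211945/128087571908 (u = 1/(-604356 + 2660512/211945) = 1/(-128087571908/211945) = -211945/128087571908 ≈ -1.6547e-6)
(-3353114 - 4610810)*(y + u) = (-3353114 - 4610810)*(1686937/3133738 - 211945/128087571908) = -7963924*108037500055832693/200696445707916052 = -215100609898661830941833/50174111426979013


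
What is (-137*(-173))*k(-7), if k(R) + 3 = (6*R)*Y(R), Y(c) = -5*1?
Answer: 4906107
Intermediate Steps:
Y(c) = -5
k(R) = -3 - 30*R (k(R) = -3 + (6*R)*(-5) = -3 - 30*R)
(-137*(-173))*k(-7) = (-137*(-173))*(-3 - 30*(-7)) = 23701*(-3 + 210) = 23701*207 = 4906107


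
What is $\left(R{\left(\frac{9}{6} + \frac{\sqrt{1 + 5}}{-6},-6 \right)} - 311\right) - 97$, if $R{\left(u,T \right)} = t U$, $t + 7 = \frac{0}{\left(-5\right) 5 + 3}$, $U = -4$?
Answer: $-380$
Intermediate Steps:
$t = -7$ ($t = -7 + \frac{0}{\left(-5\right) 5 + 3} = -7 + \frac{0}{-25 + 3} = -7 + \frac{0}{-22} = -7 + 0 \left(- \frac{1}{22}\right) = -7 + 0 = -7$)
$R{\left(u,T \right)} = 28$ ($R{\left(u,T \right)} = \left(-7\right) \left(-4\right) = 28$)
$\left(R{\left(\frac{9}{6} + \frac{\sqrt{1 + 5}}{-6},-6 \right)} - 311\right) - 97 = \left(28 - 311\right) - 97 = -283 - 97 = -380$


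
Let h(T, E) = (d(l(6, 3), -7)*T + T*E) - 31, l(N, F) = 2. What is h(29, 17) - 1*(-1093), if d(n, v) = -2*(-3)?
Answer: 1729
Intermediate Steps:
d(n, v) = 6
h(T, E) = -31 + 6*T + E*T (h(T, E) = (6*T + T*E) - 31 = (6*T + E*T) - 31 = -31 + 6*T + E*T)
h(29, 17) - 1*(-1093) = (-31 + 6*29 + 17*29) - 1*(-1093) = (-31 + 174 + 493) + 1093 = 636 + 1093 = 1729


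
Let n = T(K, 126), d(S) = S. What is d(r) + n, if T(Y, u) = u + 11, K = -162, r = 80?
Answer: 217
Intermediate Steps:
T(Y, u) = 11 + u
n = 137 (n = 11 + 126 = 137)
d(r) + n = 80 + 137 = 217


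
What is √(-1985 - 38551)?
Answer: 6*I*√1126 ≈ 201.34*I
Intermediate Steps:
√(-1985 - 38551) = √(-40536) = 6*I*√1126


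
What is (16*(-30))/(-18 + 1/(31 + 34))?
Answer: 31200/1169 ≈ 26.689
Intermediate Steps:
(16*(-30))/(-18 + 1/(31 + 34)) = -480/(-18 + 1/65) = -480/(-1169/65) = -480*(-65/1169) = 31200/1169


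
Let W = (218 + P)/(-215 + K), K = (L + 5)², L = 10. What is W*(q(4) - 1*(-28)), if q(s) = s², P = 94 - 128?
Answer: 4048/5 ≈ 809.60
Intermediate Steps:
P = -34
K = 225 (K = (10 + 5)² = 15² = 225)
W = 92/5 (W = (218 - 34)/(-215 + 225) = 184/10 = 184*(⅒) = 92/5 ≈ 18.400)
W*(q(4) - 1*(-28)) = 92*(4² - 1*(-28))/5 = 92*(16 + 28)/5 = (92/5)*44 = 4048/5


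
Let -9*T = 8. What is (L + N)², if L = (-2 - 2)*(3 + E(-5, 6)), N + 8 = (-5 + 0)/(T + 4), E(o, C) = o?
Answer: 2025/784 ≈ 2.5829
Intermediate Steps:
T = -8/9 (T = -⅑*8 = -8/9 ≈ -0.88889)
N = -269/28 (N = -8 + (-5 + 0)/(-8/9 + 4) = -8 - 5/28/9 = -8 - 5*9/28 = -8 - 45/28 = -269/28 ≈ -9.6071)
L = 8 (L = (-2 - 2)*(3 - 5) = -4*(-2) = 8)
(L + N)² = (8 - 269/28)² = (-45/28)² = 2025/784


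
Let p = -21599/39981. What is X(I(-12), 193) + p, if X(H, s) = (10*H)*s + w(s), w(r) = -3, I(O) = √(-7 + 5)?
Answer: -141542/39981 + 1930*I*√2 ≈ -3.5402 + 2729.4*I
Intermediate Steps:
I(O) = I*√2 (I(O) = √(-2) = I*√2)
X(H, s) = -3 + 10*H*s (X(H, s) = (10*H)*s - 3 = 10*H*s - 3 = -3 + 10*H*s)
p = -21599/39981 (p = -21599*1/39981 = -21599/39981 ≈ -0.54023)
X(I(-12), 193) + p = (-3 + 10*(I*√2)*193) - 21599/39981 = (-3 + 1930*I*√2) - 21599/39981 = -141542/39981 + 1930*I*√2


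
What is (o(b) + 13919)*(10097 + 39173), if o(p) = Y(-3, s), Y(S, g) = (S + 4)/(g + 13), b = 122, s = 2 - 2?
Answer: 685792920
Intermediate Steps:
s = 0
Y(S, g) = (4 + S)/(13 + g)
o(p) = 1/13 (o(p) = (4 - 3)/(13 + 0) = 1/13)
(o(b) + 13919)*(10097 + 39173) = (1/13 + 13919)*(10097 + 39173) = (180948/13)*49270 = 685792920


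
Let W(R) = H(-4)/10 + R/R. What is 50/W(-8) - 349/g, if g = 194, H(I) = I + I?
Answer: 48151/194 ≈ 248.20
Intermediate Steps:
H(I) = 2*I
W(R) = 1/5 (W(R) = (2*(-4))/10 + R/R = -8*1/10 + 1 = -4/5 + 1 = 1/5)
50/W(-8) - 349/g = 50/(1/5) - 349/194 = 50*5 - 349*1/194 = 250 - 349/194 = 48151/194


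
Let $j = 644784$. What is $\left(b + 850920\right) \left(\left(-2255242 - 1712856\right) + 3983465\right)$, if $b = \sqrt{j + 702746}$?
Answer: $13076087640 + 15367 \sqrt{1347530} \approx 1.3094 \cdot 10^{10}$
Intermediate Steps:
$b = \sqrt{1347530}$ ($b = \sqrt{644784 + 702746} = \sqrt{1347530} \approx 1160.8$)
$\left(b + 850920\right) \left(\left(-2255242 - 1712856\right) + 3983465\right) = \left(\sqrt{1347530} + 850920\right) \left(\left(-2255242 - 1712856\right) + 3983465\right) = \left(850920 + \sqrt{1347530}\right) \left(\left(-2255242 - 1712856\right) + 3983465\right) = \left(850920 + \sqrt{1347530}\right) \left(-3968098 + 3983465\right) = \left(850920 + \sqrt{1347530}\right) 15367 = 13076087640 + 15367 \sqrt{1347530}$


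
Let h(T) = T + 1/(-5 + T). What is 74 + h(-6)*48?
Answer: -2402/11 ≈ -218.36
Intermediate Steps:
74 + h(-6)*48 = 74 + ((1 + (-6)² - 5*(-6))/(-5 - 6))*48 = 74 + ((1 + 36 + 30)/(-11))*48 = 74 - 1/11*67*48 = 74 - 67/11*48 = 74 - 3216/11 = -2402/11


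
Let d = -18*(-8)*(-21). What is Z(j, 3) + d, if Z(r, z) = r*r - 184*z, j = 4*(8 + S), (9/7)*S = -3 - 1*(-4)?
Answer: -189800/81 ≈ -2343.2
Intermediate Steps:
S = 7/9 (S = 7*(-3 - 1*(-4))/9 = 7*(-3 + 4)/9 = (7/9)*1 = 7/9 ≈ 0.77778)
d = -3024 (d = 144*(-21) = -3024)
j = 316/9 (j = 4*(8 + 7/9) = 4*(79/9) = 316/9 ≈ 35.111)
Z(r, z) = r² - 184*z
Z(j, 3) + d = ((316/9)² - 184*3) - 3024 = (99856/81 - 552) - 3024 = 55144/81 - 3024 = -189800/81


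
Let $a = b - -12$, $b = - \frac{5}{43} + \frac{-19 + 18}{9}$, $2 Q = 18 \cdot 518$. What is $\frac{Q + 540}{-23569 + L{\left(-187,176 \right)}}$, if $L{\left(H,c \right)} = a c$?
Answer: $- \frac{2013174}{8319347} \approx -0.24199$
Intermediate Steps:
$Q = 4662$ ($Q = \frac{18 \cdot 518}{2} = \frac{1}{2} \cdot 9324 = 4662$)
$b = - \frac{88}{387}$ ($b = \left(-5\right) \frac{1}{43} - \frac{1}{9} = - \frac{5}{43} - \frac{1}{9} = - \frac{88}{387} \approx -0.22739$)
$a = \frac{4556}{387}$ ($a = - \frac{88}{387} - -12 = - \frac{88}{387} + 12 = \frac{4556}{387} \approx 11.773$)
$L{\left(H,c \right)} = \frac{4556 c}{387}$
$\frac{Q + 540}{-23569 + L{\left(-187,176 \right)}} = \frac{4662 + 540}{-23569 + \frac{4556}{387} \cdot 176} = \frac{5202}{-23569 + \frac{801856}{387}} = \frac{5202}{- \frac{8319347}{387}} = 5202 \left(- \frac{387}{8319347}\right) = - \frac{2013174}{8319347}$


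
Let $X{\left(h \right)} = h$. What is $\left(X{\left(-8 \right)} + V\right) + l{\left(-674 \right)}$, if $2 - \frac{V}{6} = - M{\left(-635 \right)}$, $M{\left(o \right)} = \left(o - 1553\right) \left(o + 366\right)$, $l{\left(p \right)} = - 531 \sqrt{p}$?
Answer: $3531436 - 531 i \sqrt{674} \approx 3.5314 \cdot 10^{6} - 13786.0 i$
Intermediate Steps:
$M{\left(o \right)} = \left(-1553 + o\right) \left(366 + o\right)$
$V = 3531444$ ($V = 12 - 6 \left(- (-568398 + \left(-635\right)^{2} - -753745)\right) = 12 - 6 \left(- (-568398 + 403225 + 753745)\right) = 12 - 6 \left(\left(-1\right) 588572\right) = 12 - -3531432 = 12 + 3531432 = 3531444$)
$\left(X{\left(-8 \right)} + V\right) + l{\left(-674 \right)} = \left(-8 + 3531444\right) - 531 \sqrt{-674} = 3531436 - 531 i \sqrt{674}$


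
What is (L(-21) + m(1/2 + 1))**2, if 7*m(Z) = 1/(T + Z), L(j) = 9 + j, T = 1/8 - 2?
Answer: 67600/441 ≈ 153.29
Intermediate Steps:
T = -15/8 (T = 1/8 - 2 = -15/8 ≈ -1.8750)
m(Z) = 1/(7*(-15/8 + Z))
(L(-21) + m(1/2 + 1))**2 = ((9 - 21) + 8/(7*(-15 + 8*(1/2 + 1))))**2 = (-12 + 8/(7*(-15 + 8*(1/2 + 1))))**2 = (-12 + 8/(7*(-15 + 8*(3/2))))**2 = (-12 + 8/(7*(-15 + 12)))**2 = (-12 + (8/7)/(-3))**2 = (-12 + (8/7)*(-1/3))**2 = (-12 - 8/21)**2 = (-260/21)**2 = 67600/441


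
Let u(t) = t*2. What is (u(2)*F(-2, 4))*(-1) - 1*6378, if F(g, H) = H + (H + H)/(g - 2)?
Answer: -6386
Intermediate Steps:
u(t) = 2*t
F(g, H) = H + 2*H/(-2 + g) (F(g, H) = H + (2*H)/(-2 + g) = H + 2*H/(-2 + g))
(u(2)*F(-2, 4))*(-1) - 1*6378 = ((2*2)*(4*(-2)/(-2 - 2)))*(-1) - 1*6378 = (4*(4*(-2)/(-4)))*(-1) - 6378 = (4*(4*(-2)*(-¼)))*(-1) - 6378 = (4*2)*(-1) - 6378 = 8*(-1) - 6378 = -8 - 6378 = -6386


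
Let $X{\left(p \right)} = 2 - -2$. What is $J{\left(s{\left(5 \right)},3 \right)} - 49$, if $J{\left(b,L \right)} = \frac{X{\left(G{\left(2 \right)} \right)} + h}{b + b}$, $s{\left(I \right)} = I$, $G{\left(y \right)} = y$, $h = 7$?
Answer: $- \frac{479}{10} \approx -47.9$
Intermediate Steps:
$X{\left(p \right)} = 4$ ($X{\left(p \right)} = 2 + 2 = 4$)
$J{\left(b,L \right)} = \frac{11}{2 b}$ ($J{\left(b,L \right)} = \frac{4 + 7}{b + b} = \frac{11}{2 b}$)
$J{\left(s{\left(5 \right)},3 \right)} - 49 = \frac{11}{2 \cdot 5} - 49 = \frac{11}{2} \cdot \frac{1}{5} - 49 = \frac{11}{10} - 49 = - \frac{479}{10}$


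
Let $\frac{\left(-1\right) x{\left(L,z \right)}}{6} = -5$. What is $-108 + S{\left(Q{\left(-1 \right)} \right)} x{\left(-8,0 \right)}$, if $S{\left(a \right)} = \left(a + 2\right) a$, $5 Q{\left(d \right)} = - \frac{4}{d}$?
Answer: $- \frac{204}{5} \approx -40.8$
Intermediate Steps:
$Q{\left(d \right)} = - \frac{4}{5 d}$ ($Q{\left(d \right)} = \frac{\left(-4\right) \frac{1}{d}}{5} = - \frac{4}{5 d}$)
$x{\left(L,z \right)} = 30$ ($x{\left(L,z \right)} = \left(-6\right) \left(-5\right) = 30$)
$S{\left(a \right)} = a \left(2 + a\right)$ ($S{\left(a \right)} = \left(2 + a\right) a = a \left(2 + a\right)$)
$-108 + S{\left(Q{\left(-1 \right)} \right)} x{\left(-8,0 \right)} = -108 + - \frac{4}{5 \left(-1\right)} \left(2 - \frac{4}{5 \left(-1\right)}\right) 30 = -108 + \left(- \frac{4}{5}\right) \left(-1\right) \left(2 - - \frac{4}{5}\right) 30 = -108 + \frac{4 \left(2 + \frac{4}{5}\right)}{5} \cdot 30 = -108 + \frac{4}{5} \cdot \frac{14}{5} \cdot 30 = -108 + \frac{56}{25} \cdot 30 = -108 + \frac{336}{5} = - \frac{204}{5}$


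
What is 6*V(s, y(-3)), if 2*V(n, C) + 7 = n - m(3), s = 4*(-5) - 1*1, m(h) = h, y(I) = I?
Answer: -93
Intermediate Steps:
s = -21 (s = -20 - 1 = -21)
V(n, C) = -5 + n/2 (V(n, C) = -7/2 + (n - 1*3)/2 = -7/2 + (n - 3)/2 = -7/2 + (-3 + n)/2 = -7/2 + (-3/2 + n/2) = -5 + n/2)
6*V(s, y(-3)) = 6*(-5 + (½)*(-21)) = 6*(-5 - 21/2) = 6*(-31/2) = -93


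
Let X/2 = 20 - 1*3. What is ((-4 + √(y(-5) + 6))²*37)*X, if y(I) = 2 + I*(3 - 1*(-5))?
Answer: 20128*(1 - I*√2)² ≈ -20128.0 - 56931.0*I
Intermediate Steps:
y(I) = 2 + 8*I (y(I) = 2 + I*(3 + 5) = 2 + I*8 = 2 + 8*I)
X = 34 (X = 2*(20 - 1*3) = 2*(20 - 3) = 2*17 = 34)
((-4 + √(y(-5) + 6))²*37)*X = ((-4 + √((2 + 8*(-5)) + 6))²*37)*34 = ((-4 + √((2 - 40) + 6))²*37)*34 = ((-4 + √(-38 + 6))²*37)*34 = ((-4 + √(-32))²*37)*34 = ((-4 + 4*I*√2)²*37)*34 = (37*(-4 + 4*I*√2)²)*34 = 1258*(-4 + 4*I*√2)²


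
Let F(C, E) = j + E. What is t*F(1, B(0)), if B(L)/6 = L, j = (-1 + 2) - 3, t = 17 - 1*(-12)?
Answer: -58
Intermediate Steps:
t = 29 (t = 17 + 12 = 29)
j = -2 (j = 1 - 3 = -2)
B(L) = 6*L
F(C, E) = -2 + E
t*F(1, B(0)) = 29*(-2 + 6*0) = 29*(-2 + 0) = 29*(-2) = -58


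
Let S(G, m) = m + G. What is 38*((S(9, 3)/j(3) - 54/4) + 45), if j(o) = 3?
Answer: 1349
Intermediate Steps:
S(G, m) = G + m
38*((S(9, 3)/j(3) - 54/4) + 45) = 38*(((9 + 3)/3 - 54/4) + 45) = 38*((12*(⅓) - 54*¼) + 45) = 38*((4 - 27/2) + 45) = 38*(-19/2 + 45) = 38*(71/2) = 1349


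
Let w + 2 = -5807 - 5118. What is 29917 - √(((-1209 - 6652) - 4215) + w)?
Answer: 29917 - I*√23003 ≈ 29917.0 - 151.67*I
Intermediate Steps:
w = -10927 (w = -2 + (-5807 - 5118) = -2 - 10925 = -10927)
29917 - √(((-1209 - 6652) - 4215) + w) = 29917 - √(((-1209 - 6652) - 4215) - 10927) = 29917 - √((-7861 - 4215) - 10927) = 29917 - √(-12076 - 10927) = 29917 - √(-23003) = 29917 - I*√23003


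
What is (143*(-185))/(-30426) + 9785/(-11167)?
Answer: -208675/30887922 ≈ -0.0067559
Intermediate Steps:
(143*(-185))/(-30426) + 9785/(-11167) = -26455*(-1/30426) + 9785*(-1/11167) = 2405/2766 - 9785/11167 = -208675/30887922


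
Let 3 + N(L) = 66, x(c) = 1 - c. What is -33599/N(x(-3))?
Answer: -33599/63 ≈ -533.32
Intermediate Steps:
N(L) = 63 (N(L) = -3 + 66 = 63)
-33599/N(x(-3)) = -33599/63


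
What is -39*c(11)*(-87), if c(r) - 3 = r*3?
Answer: 122148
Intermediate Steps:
c(r) = 3 + 3*r (c(r) = 3 + r*3 = 3 + 3*r)
-39*c(11)*(-87) = -39*(3 + 3*11)*(-87) = -39*(3 + 33)*(-87) = -39*36*(-87) = -1404*(-87) = 122148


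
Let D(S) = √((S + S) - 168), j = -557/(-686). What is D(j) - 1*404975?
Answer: -404975 + I*√399469/49 ≈ -4.0498e+5 + 12.899*I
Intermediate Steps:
j = 557/686 (j = -557*(-1/686) = 557/686 ≈ 0.81195)
D(S) = √(-168 + 2*S) (D(S) = √(2*S - 168) = √(-168 + 2*S))
D(j) - 1*404975 = √(-168 + 2*(557/686)) - 1*404975 = √(-168 + 557/343) - 404975 = √(-57067/343) - 404975 = I*√399469/49 - 404975 = -404975 + I*√399469/49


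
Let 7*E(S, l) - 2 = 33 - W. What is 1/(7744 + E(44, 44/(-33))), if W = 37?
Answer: 7/54206 ≈ 0.00012914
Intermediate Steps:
E(S, l) = -2/7 (E(S, l) = 2/7 + (33 - 1*37)/7 = 2/7 + (33 - 37)/7 = 2/7 + (⅐)*(-4) = 2/7 - 4/7 = -2/7)
1/(7744 + E(44, 44/(-33))) = 1/(7744 - 2/7) = 1/(54206/7) = 7/54206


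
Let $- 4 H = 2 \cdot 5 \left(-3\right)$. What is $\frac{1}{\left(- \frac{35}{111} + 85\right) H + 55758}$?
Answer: $\frac{37}{2086546} \approx 1.7733 \cdot 10^{-5}$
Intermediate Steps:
$H = \frac{15}{2}$ ($H = - \frac{2 \cdot 5 \left(-3\right)}{4} = - \frac{10 \left(-3\right)}{4} = \left(- \frac{1}{4}\right) \left(-30\right) = \frac{15}{2} \approx 7.5$)
$\frac{1}{\left(- \frac{35}{111} + 85\right) H + 55758} = \frac{1}{\left(- \frac{35}{111} + 85\right) \frac{15}{2} + 55758} = \frac{1}{\frac{9400}{111} \cdot \frac{15}{2} + 55758} = \frac{1}{\frac{23500}{37} + 55758} = \frac{1}{\frac{2086546}{37}} = \frac{37}{2086546}$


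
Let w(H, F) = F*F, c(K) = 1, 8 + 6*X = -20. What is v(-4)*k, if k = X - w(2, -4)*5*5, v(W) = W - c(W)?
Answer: 6070/3 ≈ 2023.3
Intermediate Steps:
X = -14/3 (X = -4/3 + (⅙)*(-20) = -4/3 - 10/3 = -14/3 ≈ -4.6667)
w(H, F) = F²
v(W) = -1 + W (v(W) = W - 1*1 = W - 1 = -1 + W)
k = -1214/3 (k = -14/3 - (-4)²*5*5 = -14/3 - 16*5*5 = -14/3 - 80*5 = -14/3 - 1*400 = -14/3 - 400 = -1214/3 ≈ -404.67)
v(-4)*k = (-1 - 4)*(-1214/3) = -5*(-1214/3) = 6070/3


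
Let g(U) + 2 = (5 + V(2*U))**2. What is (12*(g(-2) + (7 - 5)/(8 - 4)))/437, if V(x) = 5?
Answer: 1182/437 ≈ 2.7048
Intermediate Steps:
g(U) = 98 (g(U) = -2 + (5 + 5)**2 = -2 + 10**2 = -2 + 100 = 98)
(12*(g(-2) + (7 - 5)/(8 - 4)))/437 = (12*(98 + (7 - 5)/(8 - 4)))/437 = (12*(98 + 2/4))*(1/437) = (12*(98 + 2*(1/4)))*(1/437) = (12*(98 + 1/2))*(1/437) = (12*(197/2))*(1/437) = 1182*(1/437) = 1182/437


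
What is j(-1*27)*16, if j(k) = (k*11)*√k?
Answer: -14256*I*√3 ≈ -24692.0*I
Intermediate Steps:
j(k) = 11*k^(3/2) (j(k) = (11*k)*√k = 11*k^(3/2))
j(-1*27)*16 = (11*(-1*27)^(3/2))*16 = (11*(-27)^(3/2))*16 = (11*(-81*I*√3))*16 = -891*I*√3*16 = -14256*I*√3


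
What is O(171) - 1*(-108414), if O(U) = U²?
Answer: 137655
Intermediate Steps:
O(171) - 1*(-108414) = 171² - 1*(-108414) = 29241 + 108414 = 137655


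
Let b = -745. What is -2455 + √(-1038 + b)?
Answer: -2455 + I*√1783 ≈ -2455.0 + 42.226*I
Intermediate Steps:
-2455 + √(-1038 + b) = -2455 + √(-1038 - 745) = -2455 + √(-1783) = -2455 + I*√1783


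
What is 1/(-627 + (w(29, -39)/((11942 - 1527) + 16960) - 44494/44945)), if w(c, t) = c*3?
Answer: -82024625/51510380744 ≈ -0.0015924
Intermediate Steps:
w(c, t) = 3*c
1/(-627 + (w(29, -39)/((11942 - 1527) + 16960) - 44494/44945)) = 1/(-627 + ((3*29)/((11942 - 1527) + 16960) - 44494/44945)) = 1/(-627 + (87/(10415 + 16960) - 44494*1/44945)) = 1/(-627 + (87/27375 - 44494/44945)) = 1/(-627 + (87*(1/27375) - 44494/44945)) = 1/(-627 + (29/9125 - 44494/44945)) = 1/(-627 - 80940869/82024625) = 1/(-51510380744/82024625) = -82024625/51510380744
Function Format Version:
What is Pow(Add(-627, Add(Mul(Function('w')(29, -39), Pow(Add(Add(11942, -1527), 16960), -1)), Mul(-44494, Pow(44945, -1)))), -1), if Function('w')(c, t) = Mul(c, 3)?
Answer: Rational(-82024625, 51510380744) ≈ -0.0015924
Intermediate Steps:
Function('w')(c, t) = Mul(3, c)
Pow(Add(-627, Add(Mul(Function('w')(29, -39), Pow(Add(Add(11942, -1527), 16960), -1)), Mul(-44494, Pow(44945, -1)))), -1) = Pow(Add(-627, Add(Mul(Mul(3, 29), Pow(Add(Add(11942, -1527), 16960), -1)), Mul(-44494, Pow(44945, -1)))), -1) = Pow(Add(-627, Add(Mul(87, Pow(Add(10415, 16960), -1)), Mul(-44494, Rational(1, 44945)))), -1) = Pow(Add(-627, Add(Mul(87, Pow(27375, -1)), Rational(-44494, 44945))), -1) = Pow(Add(-627, Add(Mul(87, Rational(1, 27375)), Rational(-44494, 44945))), -1) = Pow(Add(-627, Add(Rational(29, 9125), Rational(-44494, 44945))), -1) = Pow(Add(-627, Rational(-80940869, 82024625)), -1) = Pow(Rational(-51510380744, 82024625), -1) = Rational(-82024625, 51510380744)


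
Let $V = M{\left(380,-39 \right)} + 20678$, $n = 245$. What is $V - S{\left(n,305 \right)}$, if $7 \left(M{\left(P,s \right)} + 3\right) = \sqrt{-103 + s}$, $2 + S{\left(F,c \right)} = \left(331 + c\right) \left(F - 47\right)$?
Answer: $-105251 + \frac{i \sqrt{142}}{7} \approx -1.0525 \cdot 10^{5} + 1.7023 i$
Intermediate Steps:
$S{\left(F,c \right)} = -2 + \left(-47 + F\right) \left(331 + c\right)$ ($S{\left(F,c \right)} = -2 + \left(331 + c\right) \left(F - 47\right) = -2 + \left(331 + c\right) \left(-47 + F\right) = -2 + \left(-47 + F\right) \left(331 + c\right)$)
$M{\left(P,s \right)} = -3 + \frac{\sqrt{-103 + s}}{7}$
$V = 20675 + \frac{i \sqrt{142}}{7}$ ($V = \left(-3 + \frac{\sqrt{-103 - 39}}{7}\right) + 20678 = \left(-3 + \frac{\sqrt{-142}}{7}\right) + 20678 = \left(-3 + \frac{i \sqrt{142}}{7}\right) + 20678 = 20675 + \frac{i \sqrt{142}}{7} \approx 20675.0 + 1.7023 i$)
$V - S{\left(n,305 \right)} = \left(20675 + \frac{i \sqrt{142}}{7}\right) - \left(-15559 - 14335 + 331 \cdot 245 + 245 \cdot 305\right) = \left(20675 + \frac{i \sqrt{142}}{7}\right) - \left(-15559 - 14335 + 81095 + 74725\right) = \left(20675 + \frac{i \sqrt{142}}{7}\right) - 125926 = -105251 + \frac{i \sqrt{142}}{7}$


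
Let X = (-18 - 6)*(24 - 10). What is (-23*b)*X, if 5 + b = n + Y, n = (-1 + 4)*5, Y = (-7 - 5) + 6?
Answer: 30912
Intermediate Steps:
X = -336 (X = -24*14 = -336)
Y = -6 (Y = -12 + 6 = -6)
n = 15 (n = 3*5 = 15)
b = 4 (b = -5 + (15 - 6) = -5 + 9 = 4)
(-23*b)*X = -23*4*(-336) = -92*(-336) = 30912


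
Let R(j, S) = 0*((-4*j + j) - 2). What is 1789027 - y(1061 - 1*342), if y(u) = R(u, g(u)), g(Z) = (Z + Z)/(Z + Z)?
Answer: 1789027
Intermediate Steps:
g(Z) = 1 (g(Z) = (2*Z)/((2*Z)) = (2*Z)*(1/(2*Z)) = 1)
R(j, S) = 0 (R(j, S) = 0*(-3*j - 2) = 0*(-2 - 3*j) = 0)
y(u) = 0
1789027 - y(1061 - 1*342) = 1789027 - 1*0 = 1789027 + 0 = 1789027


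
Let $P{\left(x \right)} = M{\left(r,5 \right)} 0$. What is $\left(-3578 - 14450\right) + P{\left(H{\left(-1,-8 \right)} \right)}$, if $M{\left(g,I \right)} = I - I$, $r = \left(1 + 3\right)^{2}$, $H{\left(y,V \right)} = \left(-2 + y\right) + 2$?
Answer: $-18028$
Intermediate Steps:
$H{\left(y,V \right)} = y$
$r = 16$ ($r = 4^{2} = 16$)
$M{\left(g,I \right)} = 0$
$P{\left(x \right)} = 0$ ($P{\left(x \right)} = 0 \cdot 0 = 0$)
$\left(-3578 - 14450\right) + P{\left(H{\left(-1,-8 \right)} \right)} = \left(-3578 - 14450\right) + 0 = -18028 + 0 = -18028$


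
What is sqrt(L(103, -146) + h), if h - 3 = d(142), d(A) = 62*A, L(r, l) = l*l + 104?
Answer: sqrt(30227) ≈ 173.86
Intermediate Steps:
L(r, l) = 104 + l**2 (L(r, l) = l**2 + 104 = 104 + l**2)
h = 8807 (h = 3 + 62*142 = 3 + 8804 = 8807)
sqrt(L(103, -146) + h) = sqrt((104 + (-146)**2) + 8807) = sqrt((104 + 21316) + 8807) = sqrt(21420 + 8807) = sqrt(30227)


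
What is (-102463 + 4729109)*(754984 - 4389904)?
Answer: -16817488078320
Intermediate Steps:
(-102463 + 4729109)*(754984 - 4389904) = 4626646*(-3634920) = -16817488078320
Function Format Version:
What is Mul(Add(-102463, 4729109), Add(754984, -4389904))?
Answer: -16817488078320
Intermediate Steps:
Mul(Add(-102463, 4729109), Add(754984, -4389904)) = Mul(4626646, -3634920) = -16817488078320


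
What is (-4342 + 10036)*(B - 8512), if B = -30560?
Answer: -222475968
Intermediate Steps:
(-4342 + 10036)*(B - 8512) = (-4342 + 10036)*(-30560 - 8512) = 5694*(-39072) = -222475968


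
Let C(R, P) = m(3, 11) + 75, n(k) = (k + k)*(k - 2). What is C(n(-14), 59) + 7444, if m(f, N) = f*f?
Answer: 7528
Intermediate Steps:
m(f, N) = f**2
n(k) = 2*k*(-2 + k) (n(k) = (2*k)*(-2 + k) = 2*k*(-2 + k))
C(R, P) = 84 (C(R, P) = 3**2 + 75 = 9 + 75 = 84)
C(n(-14), 59) + 7444 = 84 + 7444 = 7528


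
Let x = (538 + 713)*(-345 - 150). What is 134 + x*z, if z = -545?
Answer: 337488659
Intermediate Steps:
x = -619245 (x = 1251*(-495) = -619245)
134 + x*z = 134 - 619245*(-545) = 134 + 337488525 = 337488659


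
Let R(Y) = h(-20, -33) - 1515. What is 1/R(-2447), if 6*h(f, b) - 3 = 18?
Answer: -2/3023 ≈ -0.00066159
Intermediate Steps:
h(f, b) = 7/2 (h(f, b) = ½ + (⅙)*18 = ½ + 3 = 7/2)
R(Y) = -3023/2 (R(Y) = 7/2 - 1515 = -3023/2)
1/R(-2447) = 1/(-3023/2) = -2/3023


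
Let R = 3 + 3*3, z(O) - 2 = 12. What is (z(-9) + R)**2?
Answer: 676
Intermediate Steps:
z(O) = 14 (z(O) = 2 + 12 = 14)
R = 12 (R = 3 + 9 = 12)
(z(-9) + R)**2 = (14 + 12)**2 = 26**2 = 676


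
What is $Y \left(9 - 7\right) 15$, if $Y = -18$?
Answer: $-540$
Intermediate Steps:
$Y \left(9 - 7\right) 15 = - 18 \left(9 - 7\right) 15 = \left(-18\right) 2 \cdot 15 = \left(-36\right) 15 = -540$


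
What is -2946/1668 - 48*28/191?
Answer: -467413/53098 ≈ -8.8028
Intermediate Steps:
-2946/1668 - 48*28/191 = -2946*1/1668 - 1344*1/191 = -491/278 - 1344/191 = -467413/53098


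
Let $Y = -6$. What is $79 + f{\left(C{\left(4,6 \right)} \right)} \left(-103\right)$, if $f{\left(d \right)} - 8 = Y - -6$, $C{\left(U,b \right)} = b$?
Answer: $-745$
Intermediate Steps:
$f{\left(d \right)} = 8$ ($f{\left(d \right)} = 8 - 0 = 8 + \left(-6 + 6\right) = 8 + 0 = 8$)
$79 + f{\left(C{\left(4,6 \right)} \right)} \left(-103\right) = 79 + 8 \left(-103\right) = 79 - 824 = -745$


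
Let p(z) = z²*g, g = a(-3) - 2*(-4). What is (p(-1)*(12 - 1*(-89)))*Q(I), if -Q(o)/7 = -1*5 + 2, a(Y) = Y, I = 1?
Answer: 10605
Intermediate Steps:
g = 5 (g = -3 - 2*(-4) = -3 + 8 = 5)
Q(o) = 21 (Q(o) = -7*(-1*5 + 2) = -7*(-5 + 2) = -7*(-3) = 21)
p(z) = 5*z² (p(z) = z²*5 = 5*z²)
(p(-1)*(12 - 1*(-89)))*Q(I) = ((5*(-1)²)*(12 - 1*(-89)))*21 = ((5*1)*(12 + 89))*21 = (5*101)*21 = 505*21 = 10605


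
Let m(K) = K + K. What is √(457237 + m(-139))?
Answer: √456959 ≈ 675.99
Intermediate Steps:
m(K) = 2*K
√(457237 + m(-139)) = √(457237 + 2*(-139)) = √(457237 - 278) = √456959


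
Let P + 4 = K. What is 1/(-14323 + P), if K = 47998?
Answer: 1/33671 ≈ 2.9699e-5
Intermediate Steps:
P = 47994 (P = -4 + 47998 = 47994)
1/(-14323 + P) = 1/(-14323 + 47994) = 1/33671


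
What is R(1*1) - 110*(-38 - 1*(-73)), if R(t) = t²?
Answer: -3849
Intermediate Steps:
R(1*1) - 110*(-38 - 1*(-73)) = (1*1)² - 110*(-38 - 1*(-73)) = 1² - 110*(-38 + 73) = 1 - 110*35 = 1 - 3850 = -3849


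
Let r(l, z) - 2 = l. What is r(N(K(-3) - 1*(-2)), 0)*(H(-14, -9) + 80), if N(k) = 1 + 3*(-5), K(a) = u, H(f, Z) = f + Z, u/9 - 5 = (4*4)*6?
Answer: -684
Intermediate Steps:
u = 909 (u = 45 + 9*((4*4)*6) = 45 + 9*(16*6) = 45 + 9*96 = 45 + 864 = 909)
H(f, Z) = Z + f
K(a) = 909
N(k) = -14 (N(k) = 1 - 15 = -14)
r(l, z) = 2 + l
r(N(K(-3) - 1*(-2)), 0)*(H(-14, -9) + 80) = (2 - 14)*((-9 - 14) + 80) = -12*(-23 + 80) = -12*57 = -684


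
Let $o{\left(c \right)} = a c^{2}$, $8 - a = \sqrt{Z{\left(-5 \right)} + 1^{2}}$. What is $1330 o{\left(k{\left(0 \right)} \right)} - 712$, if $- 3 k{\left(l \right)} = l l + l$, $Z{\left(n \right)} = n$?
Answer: $-712$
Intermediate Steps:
$k{\left(l \right)} = - \frac{l}{3} - \frac{l^{2}}{3}$ ($k{\left(l \right)} = - \frac{l l + l}{3} = - \frac{l^{2} + l}{3} = - \frac{l + l^{2}}{3} = - \frac{l}{3} - \frac{l^{2}}{3}$)
$a = 8 - 2 i$ ($a = 8 - \sqrt{-5 + 1^{2}} = 8 - \sqrt{-5 + 1} = 8 - \sqrt{-4} = 8 - 2 i \approx 8.0 - 2.0 i$)
$o{\left(c \right)} = c^{2} \left(8 - 2 i\right)$ ($o{\left(c \right)} = \left(8 - 2 i\right) c^{2} = c^{2} \left(8 - 2 i\right)$)
$1330 o{\left(k{\left(0 \right)} \right)} - 712 = 1330 \cdot 2 \left(\left(- \frac{1}{3}\right) 0 \left(1 + 0\right)\right)^{2} \left(4 - i\right) - 712 = 1330 \cdot 2 \left(\left(- \frac{1}{3}\right) 0 \cdot 1\right)^{2} \left(4 - i\right) - 712 = 1330 \cdot 2 \cdot 0^{2} \left(4 - i\right) - 712 = 1330 \cdot 2 \cdot 0 \left(4 - i\right) - 712 = 1330 \cdot 0 - 712 = 0 - 712 = -712$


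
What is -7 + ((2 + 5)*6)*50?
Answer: 2093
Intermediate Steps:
-7 + ((2 + 5)*6)*50 = -7 + (7*6)*50 = -7 + 42*50 = -7 + 2100 = 2093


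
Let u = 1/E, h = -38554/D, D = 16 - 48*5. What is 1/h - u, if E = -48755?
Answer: 5479837/939850135 ≈ 0.0058305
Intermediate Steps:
D = -224 (D = 16 - 240 = -224)
h = 19277/112 (h = -38554/(-224) = -38554*(-1/224) = 19277/112 ≈ 172.12)
u = -1/48755 (u = 1/(-48755) = -1/48755 ≈ -2.0511e-5)
1/h - u = 1/(19277/112) - 1*(-1/48755) = 112/19277 + 1/48755 = 5479837/939850135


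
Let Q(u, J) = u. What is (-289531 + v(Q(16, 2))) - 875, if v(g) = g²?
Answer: -290150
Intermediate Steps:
(-289531 + v(Q(16, 2))) - 875 = (-289531 + 16²) - 875 = (-289531 + 256) - 875 = -289275 - 875 = -290150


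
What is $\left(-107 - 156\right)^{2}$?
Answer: $69169$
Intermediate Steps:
$\left(-107 - 156\right)^{2} = \left(-263\right)^{2} = 69169$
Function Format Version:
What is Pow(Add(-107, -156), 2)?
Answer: 69169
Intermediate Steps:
Pow(Add(-107, -156), 2) = Pow(-263, 2) = 69169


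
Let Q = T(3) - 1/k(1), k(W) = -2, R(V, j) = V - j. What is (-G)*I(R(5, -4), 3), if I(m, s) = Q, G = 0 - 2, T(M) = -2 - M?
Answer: -9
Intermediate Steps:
G = -2
Q = -9/2 (Q = (-2 - 1*3) - 1/(-2) = (-2 - 3) - 1*(-½) = -5 + ½ = -9/2 ≈ -4.5000)
I(m, s) = -9/2
(-G)*I(R(5, -4), 3) = -1*(-2)*(-9/2) = 2*(-9/2) = -9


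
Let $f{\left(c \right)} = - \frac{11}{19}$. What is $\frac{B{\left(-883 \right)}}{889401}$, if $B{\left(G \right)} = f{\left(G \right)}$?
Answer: $- \frac{11}{16898619} \approx -6.5094 \cdot 10^{-7}$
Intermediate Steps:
$f{\left(c \right)} = - \frac{11}{19}$ ($f{\left(c \right)} = \left(-11\right) \frac{1}{19} = - \frac{11}{19}$)
$B{\left(G \right)} = - \frac{11}{19}$
$\frac{B{\left(-883 \right)}}{889401} = - \frac{11}{19 \cdot 889401} = \left(- \frac{11}{19}\right) \frac{1}{889401} = - \frac{11}{16898619}$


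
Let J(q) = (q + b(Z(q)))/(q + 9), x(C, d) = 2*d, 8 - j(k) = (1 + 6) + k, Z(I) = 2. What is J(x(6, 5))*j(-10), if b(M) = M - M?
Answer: 110/19 ≈ 5.7895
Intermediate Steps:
j(k) = 1 - k (j(k) = 8 - ((1 + 6) + k) = 8 - (7 + k) = 8 + (-7 - k) = 1 - k)
b(M) = 0
J(q) = q/(9 + q) (J(q) = (q + 0)/(q + 9) = q/(9 + q))
J(x(6, 5))*j(-10) = ((2*5)/(9 + 2*5))*(1 - 1*(-10)) = (10/(9 + 10))*(1 + 10) = (10/19)*11 = 110/19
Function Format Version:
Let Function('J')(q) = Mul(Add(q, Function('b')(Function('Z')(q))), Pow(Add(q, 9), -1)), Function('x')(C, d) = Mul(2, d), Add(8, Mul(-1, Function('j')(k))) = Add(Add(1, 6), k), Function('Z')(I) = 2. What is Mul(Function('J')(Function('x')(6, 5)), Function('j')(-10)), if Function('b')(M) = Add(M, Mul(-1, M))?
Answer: Rational(110, 19) ≈ 5.7895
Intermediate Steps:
Function('j')(k) = Add(1, Mul(-1, k)) (Function('j')(k) = Add(8, Mul(-1, Add(Add(1, 6), k))) = Add(8, Mul(-1, Add(7, k))) = Add(8, Add(-7, Mul(-1, k))) = Add(1, Mul(-1, k)))
Function('b')(M) = 0
Function('J')(q) = Mul(q, Pow(Add(9, q), -1)) (Function('J')(q) = Mul(Add(q, 0), Pow(Add(q, 9), -1)) = Mul(q, Pow(Add(9, q), -1)))
Mul(Function('J')(Function('x')(6, 5)), Function('j')(-10)) = Mul(Mul(Mul(2, 5), Pow(Add(9, Mul(2, 5)), -1)), Add(1, Mul(-1, -10))) = Mul(Mul(10, Pow(Add(9, 10), -1)), Add(1, 10)) = Mul(Mul(10, Pow(19, -1)), 11) = Mul(Mul(10, Rational(1, 19)), 11) = Mul(Rational(10, 19), 11) = Rational(110, 19)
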